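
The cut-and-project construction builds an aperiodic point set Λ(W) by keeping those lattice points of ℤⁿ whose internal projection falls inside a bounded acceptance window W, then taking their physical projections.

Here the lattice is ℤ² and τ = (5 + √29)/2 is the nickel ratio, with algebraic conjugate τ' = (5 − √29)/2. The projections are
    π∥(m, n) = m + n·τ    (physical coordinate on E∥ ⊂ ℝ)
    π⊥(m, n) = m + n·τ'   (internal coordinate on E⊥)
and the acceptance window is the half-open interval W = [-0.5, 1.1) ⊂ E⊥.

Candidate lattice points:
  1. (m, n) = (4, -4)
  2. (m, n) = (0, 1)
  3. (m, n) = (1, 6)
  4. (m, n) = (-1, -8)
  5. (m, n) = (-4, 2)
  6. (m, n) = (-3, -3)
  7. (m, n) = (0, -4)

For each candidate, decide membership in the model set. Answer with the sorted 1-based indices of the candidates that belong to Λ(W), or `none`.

Compute τ' = (5−√29)/2 = -0.192582, so π⊥(m,n) = m -0.192582·n.
candidate 1: (m,n)=(4,-4) → π∥ = 4-4·τ ≈ -16.770330, π⊥ = 4-4·τ' ≈ 4.770330 ∉ [-0.5, 1.1) ⇒ out
candidate 2: (m,n)=(0,1) → π∥ = 0+1·τ ≈ 5.192582, π⊥ = 0+1·τ' ≈ -0.192582 ∈ [-0.5, 1.1) ⇒ IN Λ
candidate 3: (m,n)=(1,6) → π∥ = 1+6·τ ≈ 32.155494, π⊥ = 1+6·τ' ≈ -0.155494 ∈ [-0.5, 1.1) ⇒ IN Λ
candidate 4: (m,n)=(-1,-8) → π∥ = -1-8·τ ≈ -42.540659, π⊥ = -1-8·τ' ≈ 0.540659 ∈ [-0.5, 1.1) ⇒ IN Λ
candidate 5: (m,n)=(-4,2) → π∥ = -4+2·τ ≈ 6.385165, π⊥ = -4+2·τ' ≈ -4.385165 ∉ [-0.5, 1.1) ⇒ out
candidate 6: (m,n)=(-3,-3) → π∥ = -3-3·τ ≈ -18.577747, π⊥ = -3-3·τ' ≈ -2.422253 ∉ [-0.5, 1.1) ⇒ out
candidate 7: (m,n)=(0,-4) → π∥ = 0-4·τ ≈ -20.770330, π⊥ = 0-4·τ' ≈ 0.770330 ∈ [-0.5, 1.1) ⇒ IN Λ

2, 3, 4, 7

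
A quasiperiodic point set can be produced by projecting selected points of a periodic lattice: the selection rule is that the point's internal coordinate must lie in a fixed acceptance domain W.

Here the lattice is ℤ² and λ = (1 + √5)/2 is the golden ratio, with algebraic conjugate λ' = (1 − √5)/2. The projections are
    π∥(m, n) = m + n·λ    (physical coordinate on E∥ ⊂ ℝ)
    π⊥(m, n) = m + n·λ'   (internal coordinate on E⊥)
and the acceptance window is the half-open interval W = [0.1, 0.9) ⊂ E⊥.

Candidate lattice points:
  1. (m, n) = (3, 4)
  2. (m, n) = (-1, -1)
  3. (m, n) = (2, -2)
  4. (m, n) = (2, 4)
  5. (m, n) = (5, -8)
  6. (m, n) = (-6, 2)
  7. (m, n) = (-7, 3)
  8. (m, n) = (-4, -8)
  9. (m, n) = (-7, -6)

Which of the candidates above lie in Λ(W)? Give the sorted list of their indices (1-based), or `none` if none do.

Compute λ' = (1−√5)/2 = -0.61803, so π⊥(m,n) = m -0.61803·n.
#1 (3,4): internal coord 3 + (4)·λ' = +0.52786; +0.52786 ∈ [0.1, 0.9) → IN Λ
#2 (-1,-1): internal coord -1 + (-1)·λ' = -0.38197; -0.38197 ∉ [0.1, 0.9) → out
#3 (2,-2): internal coord 2 + (-2)·λ' = +3.23607; +3.23607 ∉ [0.1, 0.9) → out
#4 (2,4): internal coord 2 + (4)·λ' = -0.47214; -0.47214 ∉ [0.1, 0.9) → out
#5 (5,-8): internal coord 5 + (-8)·λ' = +9.94427; +9.94427 ∉ [0.1, 0.9) → out
#6 (-6,2): internal coord -6 + (2)·λ' = -7.23607; -7.23607 ∉ [0.1, 0.9) → out
#7 (-7,3): internal coord -7 + (3)·λ' = -8.85410; -8.85410 ∉ [0.1, 0.9) → out
#8 (-4,-8): internal coord -4 + (-8)·λ' = +0.94427; +0.94427 ∉ [0.1, 0.9) → out
#9 (-7,-6): internal coord -7 + (-6)·λ' = -3.29180; -3.29180 ∉ [0.1, 0.9) → out

1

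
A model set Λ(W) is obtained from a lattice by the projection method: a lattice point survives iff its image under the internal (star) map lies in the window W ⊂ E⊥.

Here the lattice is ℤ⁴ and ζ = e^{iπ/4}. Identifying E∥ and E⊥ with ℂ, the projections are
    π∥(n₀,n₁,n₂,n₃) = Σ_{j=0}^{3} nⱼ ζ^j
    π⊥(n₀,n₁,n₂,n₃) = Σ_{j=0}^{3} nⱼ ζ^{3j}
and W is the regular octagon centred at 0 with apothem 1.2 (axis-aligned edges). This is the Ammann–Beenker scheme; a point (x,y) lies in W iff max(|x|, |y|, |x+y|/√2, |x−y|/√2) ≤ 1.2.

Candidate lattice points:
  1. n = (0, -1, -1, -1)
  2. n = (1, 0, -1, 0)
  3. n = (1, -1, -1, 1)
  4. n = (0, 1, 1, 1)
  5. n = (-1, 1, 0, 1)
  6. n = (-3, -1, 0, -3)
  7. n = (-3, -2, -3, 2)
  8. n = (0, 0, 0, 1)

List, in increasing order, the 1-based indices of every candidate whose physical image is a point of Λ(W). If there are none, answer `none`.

1, 4, 8

π⊥(n) = n₀ + n₁ζ³ + n₂ζ⁶ + n₃ζ⁹ where ζ = e^{iπ/4}.
candidate 1: n = (0, -1, -1, -1) → π⊥ ≈ (+0.000000, -0.414214); max(|x|,|y|,|x±y|/√2) = 0.414214 ≤ 1.2 ⇒ ∈ W
candidate 2: n = (1, 0, -1, 0) → π⊥ ≈ (+1.000000, +1.000000); max(|x|,|y|,|x±y|/√2) = 1.414214 > 1.2 ⇒ ∉ W
candidate 3: n = (1, -1, -1, 1) → π⊥ ≈ (+2.414214, +1.000000); max(|x|,|y|,|x±y|/√2) = 2.414214 > 1.2 ⇒ ∉ W
candidate 4: n = (0, 1, 1, 1) → π⊥ ≈ (+0.000000, +0.414214); max(|x|,|y|,|x±y|/√2) = 0.414214 ≤ 1.2 ⇒ ∈ W
candidate 5: n = (-1, 1, 0, 1) → π⊥ ≈ (-1.000000, +1.414214); max(|x|,|y|,|x±y|/√2) = 1.707107 > 1.2 ⇒ ∉ W
candidate 6: n = (-3, -1, 0, -3) → π⊥ ≈ (-4.414214, -2.828427); max(|x|,|y|,|x±y|/√2) = 5.121320 > 1.2 ⇒ ∉ W
candidate 7: n = (-3, -2, -3, 2) → π⊥ ≈ (-0.171573, +3.000000); max(|x|,|y|,|x±y|/√2) = 3.000000 > 1.2 ⇒ ∉ W
candidate 8: n = (0, 0, 0, 1) → π⊥ ≈ (+0.707107, +0.707107); max(|x|,|y|,|x±y|/√2) = 1.000000 ≤ 1.2 ⇒ ∈ W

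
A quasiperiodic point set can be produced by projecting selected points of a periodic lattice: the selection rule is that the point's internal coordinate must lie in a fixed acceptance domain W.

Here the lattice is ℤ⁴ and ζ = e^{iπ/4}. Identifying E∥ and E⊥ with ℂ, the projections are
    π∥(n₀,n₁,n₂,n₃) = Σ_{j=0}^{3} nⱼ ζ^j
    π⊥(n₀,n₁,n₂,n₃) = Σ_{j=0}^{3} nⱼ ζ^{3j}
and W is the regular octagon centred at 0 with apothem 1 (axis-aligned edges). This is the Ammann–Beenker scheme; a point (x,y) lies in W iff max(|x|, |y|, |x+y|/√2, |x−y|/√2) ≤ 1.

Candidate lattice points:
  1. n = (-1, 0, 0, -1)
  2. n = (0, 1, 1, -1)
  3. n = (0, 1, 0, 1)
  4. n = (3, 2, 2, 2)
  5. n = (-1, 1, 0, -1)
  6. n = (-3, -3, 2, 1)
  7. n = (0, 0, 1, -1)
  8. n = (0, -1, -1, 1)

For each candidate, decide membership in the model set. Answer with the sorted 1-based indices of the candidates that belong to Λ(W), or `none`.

none

With ζ = e^{iπ/4} the internal vectors are ζ^0,ζ^3,ζ^6,ζ^9.
candidate 1: n = (-1, 0, 0, -1) → π⊥ ≈ (-1.707107, -0.707107); max(|x|,|y|,|x±y|/√2) = 1.707107 > 1 ⇒ ∉ W
candidate 2: n = (0, 1, 1, -1) → π⊥ ≈ (-1.414214, -1.000000); max(|x|,|y|,|x±y|/√2) = 1.707107 > 1 ⇒ ∉ W
candidate 3: n = (0, 1, 0, 1) → π⊥ ≈ (+0.000000, +1.414214); max(|x|,|y|,|x±y|/√2) = 1.414214 > 1 ⇒ ∉ W
candidate 4: n = (3, 2, 2, 2) → π⊥ ≈ (+3.000000, +0.828427); max(|x|,|y|,|x±y|/√2) = 3.000000 > 1 ⇒ ∉ W
candidate 5: n = (-1, 1, 0, -1) → π⊥ ≈ (-2.414214, +0.000000); max(|x|,|y|,|x±y|/√2) = 2.414214 > 1 ⇒ ∉ W
candidate 6: n = (-3, -3, 2, 1) → π⊥ ≈ (-0.171573, -3.414214); max(|x|,|y|,|x±y|/√2) = 3.414214 > 1 ⇒ ∉ W
candidate 7: n = (0, 0, 1, -1) → π⊥ ≈ (-0.707107, -1.707107); max(|x|,|y|,|x±y|/√2) = 1.707107 > 1 ⇒ ∉ W
candidate 8: n = (0, -1, -1, 1) → π⊥ ≈ (+1.414214, +1.000000); max(|x|,|y|,|x±y|/√2) = 1.707107 > 1 ⇒ ∉ W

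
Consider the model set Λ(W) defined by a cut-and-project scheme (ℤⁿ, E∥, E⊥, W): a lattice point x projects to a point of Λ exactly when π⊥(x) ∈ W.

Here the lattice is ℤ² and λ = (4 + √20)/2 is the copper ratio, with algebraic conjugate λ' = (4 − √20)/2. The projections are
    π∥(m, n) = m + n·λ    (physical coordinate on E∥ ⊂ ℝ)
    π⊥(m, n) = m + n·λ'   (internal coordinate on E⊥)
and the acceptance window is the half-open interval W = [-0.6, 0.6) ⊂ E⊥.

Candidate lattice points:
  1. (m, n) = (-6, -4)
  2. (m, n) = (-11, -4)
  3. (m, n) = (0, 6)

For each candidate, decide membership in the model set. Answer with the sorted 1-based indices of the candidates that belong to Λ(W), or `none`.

λ' = (4−√20)/2 ≈ -0.23607.
candidate 1: (m,n)=(-6,-4) → π∥ = -6-4·λ ≈ -22.94427, π⊥ = -6-4·λ' ≈ -5.05573 ∉ [-0.6, 0.6) ⇒ out
candidate 2: (m,n)=(-11,-4) → π∥ = -11-4·λ ≈ -27.94427, π⊥ = -11-4·λ' ≈ -10.05573 ∉ [-0.6, 0.6) ⇒ out
candidate 3: (m,n)=(0,6) → π∥ = 0+6·λ ≈ 25.41641, π⊥ = 0+6·λ' ≈ -1.41641 ∉ [-0.6, 0.6) ⇒ out

none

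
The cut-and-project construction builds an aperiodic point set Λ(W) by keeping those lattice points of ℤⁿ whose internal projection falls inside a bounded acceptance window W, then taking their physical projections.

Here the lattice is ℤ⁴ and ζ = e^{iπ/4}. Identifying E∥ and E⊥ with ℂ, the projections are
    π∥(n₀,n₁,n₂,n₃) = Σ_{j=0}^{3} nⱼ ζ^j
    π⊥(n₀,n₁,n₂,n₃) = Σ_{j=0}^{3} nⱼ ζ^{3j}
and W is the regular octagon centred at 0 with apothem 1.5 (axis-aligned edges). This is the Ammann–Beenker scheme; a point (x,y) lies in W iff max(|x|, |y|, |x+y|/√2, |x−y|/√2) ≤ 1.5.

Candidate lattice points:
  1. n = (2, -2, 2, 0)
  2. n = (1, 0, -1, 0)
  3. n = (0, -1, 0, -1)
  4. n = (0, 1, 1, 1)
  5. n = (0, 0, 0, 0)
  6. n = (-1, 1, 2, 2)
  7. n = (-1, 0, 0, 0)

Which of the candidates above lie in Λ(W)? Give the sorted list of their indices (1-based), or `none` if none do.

Internal map: ζ^{3j} for j=0..3 gives (1,0), (−√2/2,√2/2), (0,−1), (√2/2,√2/2).
#1 (2, -2, 2, 0): internal (3.4142, -3.4142); octagon support 4.8284 vs apothem 1.5 → ∉ W
#2 (1, 0, -1, 0): internal (1.0000, 1.0000); octagon support 1.4142 vs apothem 1.5 → ∈ W
#3 (0, -1, 0, -1): internal (0.0000, -1.4142); octagon support 1.4142 vs apothem 1.5 → ∈ W
#4 (0, 1, 1, 1): internal (0.0000, 0.4142); octagon support 0.4142 vs apothem 1.5 → ∈ W
#5 (0, 0, 0, 0): internal (0.0000, 0.0000); octagon support 0.0000 vs apothem 1.5 → ∈ W
#6 (-1, 1, 2, 2): internal (-0.2929, 0.1213); octagon support 0.2929 vs apothem 1.5 → ∈ W
#7 (-1, 0, 0, 0): internal (-1.0000, 0.0000); octagon support 1.0000 vs apothem 1.5 → ∈ W

2, 3, 4, 5, 6, 7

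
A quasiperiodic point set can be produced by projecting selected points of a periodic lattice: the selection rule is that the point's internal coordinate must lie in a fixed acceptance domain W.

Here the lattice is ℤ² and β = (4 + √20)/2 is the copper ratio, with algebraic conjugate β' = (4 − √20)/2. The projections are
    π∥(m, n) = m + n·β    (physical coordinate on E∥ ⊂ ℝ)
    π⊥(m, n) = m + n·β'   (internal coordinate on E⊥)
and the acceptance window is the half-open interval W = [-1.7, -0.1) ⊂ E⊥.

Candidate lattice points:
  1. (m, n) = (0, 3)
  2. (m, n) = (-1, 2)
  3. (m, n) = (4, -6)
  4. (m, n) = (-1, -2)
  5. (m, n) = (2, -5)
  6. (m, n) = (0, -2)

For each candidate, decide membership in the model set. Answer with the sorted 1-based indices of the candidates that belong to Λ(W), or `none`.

Numerically β ≈ 4.236068 and β' = −1/β ≈ -0.236068.
[1] lift (0,3): star map gives -0.708204; window check -1.7 ≤ -0.708204 < -0.1 is true → IN Λ
[2] lift (-1,2): star map gives -1.472136; window check -1.7 ≤ -1.472136 < -0.1 is true → IN Λ
[3] lift (4,-6): star map gives 5.416408; window check -1.7 ≤ 5.416408 < -0.1 is false → out
[4] lift (-1,-2): star map gives -0.527864; window check -1.7 ≤ -0.527864 < -0.1 is true → IN Λ
[5] lift (2,-5): star map gives 3.180340; window check -1.7 ≤ 3.180340 < -0.1 is false → out
[6] lift (0,-2): star map gives 0.472136; window check -1.7 ≤ 0.472136 < -0.1 is false → out

1, 2, 4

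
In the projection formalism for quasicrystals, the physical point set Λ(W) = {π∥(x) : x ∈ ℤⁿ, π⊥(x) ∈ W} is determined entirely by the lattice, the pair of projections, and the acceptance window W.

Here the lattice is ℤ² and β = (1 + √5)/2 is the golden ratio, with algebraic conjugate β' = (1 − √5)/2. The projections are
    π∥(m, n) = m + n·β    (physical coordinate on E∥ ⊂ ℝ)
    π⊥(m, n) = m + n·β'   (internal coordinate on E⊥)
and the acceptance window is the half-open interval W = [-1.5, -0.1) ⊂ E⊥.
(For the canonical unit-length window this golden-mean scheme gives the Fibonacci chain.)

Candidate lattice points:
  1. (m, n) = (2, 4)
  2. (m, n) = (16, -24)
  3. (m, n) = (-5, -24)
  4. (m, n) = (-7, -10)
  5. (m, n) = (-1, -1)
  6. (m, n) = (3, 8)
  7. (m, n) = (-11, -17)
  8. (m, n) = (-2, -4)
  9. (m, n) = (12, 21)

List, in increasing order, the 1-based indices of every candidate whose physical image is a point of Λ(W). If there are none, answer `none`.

β' = (1−√5)/2 ≈ -0.618034.
#1 (2,4): internal coord 2 + (4)·β' = -0.472136; -0.472136 ∈ [-1.5, -0.1) → IN Λ
#2 (16,-24): internal coord 16 + (-24)·β' = +30.832816; +30.832816 ∉ [-1.5, -0.1) → out
#3 (-5,-24): internal coord -5 + (-24)·β' = +9.832816; +9.832816 ∉ [-1.5, -0.1) → out
#4 (-7,-10): internal coord -7 + (-10)·β' = -0.819660; -0.819660 ∈ [-1.5, -0.1) → IN Λ
#5 (-1,-1): internal coord -1 + (-1)·β' = -0.381966; -0.381966 ∈ [-1.5, -0.1) → IN Λ
#6 (3,8): internal coord 3 + (8)·β' = -1.944272; -1.944272 ∉ [-1.5, -0.1) → out
#7 (-11,-17): internal coord -11 + (-17)·β' = -0.493422; -0.493422 ∈ [-1.5, -0.1) → IN Λ
#8 (-2,-4): internal coord -2 + (-4)·β' = +0.472136; +0.472136 ∉ [-1.5, -0.1) → out
#9 (12,21): internal coord 12 + (21)·β' = -0.978714; -0.978714 ∈ [-1.5, -0.1) → IN Λ

1, 4, 5, 7, 9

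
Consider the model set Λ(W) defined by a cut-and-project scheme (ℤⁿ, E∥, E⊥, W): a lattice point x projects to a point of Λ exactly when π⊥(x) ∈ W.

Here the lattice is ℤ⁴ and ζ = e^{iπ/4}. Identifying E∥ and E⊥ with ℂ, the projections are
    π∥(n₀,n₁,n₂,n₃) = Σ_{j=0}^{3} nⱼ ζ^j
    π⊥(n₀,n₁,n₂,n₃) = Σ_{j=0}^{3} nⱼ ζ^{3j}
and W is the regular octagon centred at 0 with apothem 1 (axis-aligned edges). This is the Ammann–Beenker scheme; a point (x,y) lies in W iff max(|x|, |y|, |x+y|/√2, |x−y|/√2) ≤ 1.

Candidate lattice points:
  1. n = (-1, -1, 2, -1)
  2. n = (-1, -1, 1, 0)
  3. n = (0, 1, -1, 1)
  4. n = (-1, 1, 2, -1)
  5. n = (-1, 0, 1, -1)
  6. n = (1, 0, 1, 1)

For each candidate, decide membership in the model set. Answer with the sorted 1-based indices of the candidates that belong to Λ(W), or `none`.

none

With ζ = e^{iπ/4} the internal vectors are ζ^0,ζ^3,ζ^6,ζ^9.
#1 (-1, -1, 2, -1): internal (-1.00000, -3.41421); octagon support 3.41421 vs apothem 1 → ∉ W
#2 (-1, -1, 1, 0): internal (-0.29289, -1.70711); octagon support 1.70711 vs apothem 1 → ∉ W
#3 (0, 1, -1, 1): internal (0.00000, 2.41421); octagon support 2.41421 vs apothem 1 → ∉ W
#4 (-1, 1, 2, -1): internal (-2.41421, -2.00000); octagon support 3.12132 vs apothem 1 → ∉ W
#5 (-1, 0, 1, -1): internal (-1.70711, -1.70711); octagon support 2.41421 vs apothem 1 → ∉ W
#6 (1, 0, 1, 1): internal (1.70711, -0.29289); octagon support 1.70711 vs apothem 1 → ∉ W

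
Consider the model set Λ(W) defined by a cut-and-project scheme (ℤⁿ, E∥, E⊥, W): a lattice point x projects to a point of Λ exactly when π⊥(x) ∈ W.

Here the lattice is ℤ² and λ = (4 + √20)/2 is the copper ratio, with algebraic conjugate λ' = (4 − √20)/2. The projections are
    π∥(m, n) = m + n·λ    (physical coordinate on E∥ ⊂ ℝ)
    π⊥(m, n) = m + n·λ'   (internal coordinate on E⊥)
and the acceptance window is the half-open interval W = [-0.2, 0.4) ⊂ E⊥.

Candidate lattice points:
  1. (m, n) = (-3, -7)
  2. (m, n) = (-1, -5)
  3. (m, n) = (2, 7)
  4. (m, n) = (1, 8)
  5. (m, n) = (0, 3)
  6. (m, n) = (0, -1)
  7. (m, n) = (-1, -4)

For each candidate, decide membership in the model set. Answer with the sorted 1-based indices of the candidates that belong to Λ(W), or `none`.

λ' = (4−√20)/2 ≈ -0.23607.
candidate 1: (m,n)=(-3,-7) → π∥ = -3-7·λ ≈ -32.65248, π⊥ = -3-7·λ' ≈ -1.34752 ∉ [-0.2, 0.4) ⇒ out
candidate 2: (m,n)=(-1,-5) → π∥ = -1-5·λ ≈ -22.18034, π⊥ = -1-5·λ' ≈ 0.18034 ∈ [-0.2, 0.4) ⇒ IN Λ
candidate 3: (m,n)=(2,7) → π∥ = 2+7·λ ≈ 31.65248, π⊥ = 2+7·λ' ≈ 0.34752 ∈ [-0.2, 0.4) ⇒ IN Λ
candidate 4: (m,n)=(1,8) → π∥ = 1+8·λ ≈ 34.88854, π⊥ = 1+8·λ' ≈ -0.88854 ∉ [-0.2, 0.4) ⇒ out
candidate 5: (m,n)=(0,3) → π∥ = 0+3·λ ≈ 12.70820, π⊥ = 0+3·λ' ≈ -0.70820 ∉ [-0.2, 0.4) ⇒ out
candidate 6: (m,n)=(0,-1) → π∥ = 0-1·λ ≈ -4.23607, π⊥ = 0-1·λ' ≈ 0.23607 ∈ [-0.2, 0.4) ⇒ IN Λ
candidate 7: (m,n)=(-1,-4) → π∥ = -1-4·λ ≈ -17.94427, π⊥ = -1-4·λ' ≈ -0.05573 ∈ [-0.2, 0.4) ⇒ IN Λ

2, 3, 6, 7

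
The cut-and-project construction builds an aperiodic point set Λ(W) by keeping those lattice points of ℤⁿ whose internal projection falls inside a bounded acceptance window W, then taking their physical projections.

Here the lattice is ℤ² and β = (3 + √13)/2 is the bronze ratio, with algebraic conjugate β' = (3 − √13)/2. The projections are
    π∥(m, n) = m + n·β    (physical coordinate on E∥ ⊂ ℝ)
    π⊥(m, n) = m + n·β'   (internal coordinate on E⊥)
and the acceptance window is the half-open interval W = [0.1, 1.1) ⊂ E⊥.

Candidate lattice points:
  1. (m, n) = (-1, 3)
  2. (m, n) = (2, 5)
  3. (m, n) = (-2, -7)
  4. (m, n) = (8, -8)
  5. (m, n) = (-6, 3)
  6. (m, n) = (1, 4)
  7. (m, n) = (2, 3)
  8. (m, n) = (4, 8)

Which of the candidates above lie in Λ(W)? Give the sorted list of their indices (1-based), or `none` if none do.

Numerically β ≈ 3.3028 and β' = −1/β ≈ -0.3028.
candidate 1: (m,n)=(-1,3) → π∥ = -1+3·β ≈ 8.9083, π⊥ = -1+3·β' ≈ -1.9083 ∉ [0.1, 1.1) ⇒ out
candidate 2: (m,n)=(2,5) → π∥ = 2+5·β ≈ 18.5139, π⊥ = 2+5·β' ≈ 0.4861 ∈ [0.1, 1.1) ⇒ IN Λ
candidate 3: (m,n)=(-2,-7) → π∥ = -2-7·β ≈ -25.1194, π⊥ = -2-7·β' ≈ 0.1194 ∈ [0.1, 1.1) ⇒ IN Λ
candidate 4: (m,n)=(8,-8) → π∥ = 8-8·β ≈ -18.4222, π⊥ = 8-8·β' ≈ 10.4222 ∉ [0.1, 1.1) ⇒ out
candidate 5: (m,n)=(-6,3) → π∥ = -6+3·β ≈ 3.9083, π⊥ = -6+3·β' ≈ -6.9083 ∉ [0.1, 1.1) ⇒ out
candidate 6: (m,n)=(1,4) → π∥ = 1+4·β ≈ 14.2111, π⊥ = 1+4·β' ≈ -0.2111 ∉ [0.1, 1.1) ⇒ out
candidate 7: (m,n)=(2,3) → π∥ = 2+3·β ≈ 11.9083, π⊥ = 2+3·β' ≈ 1.0917 ∈ [0.1, 1.1) ⇒ IN Λ
candidate 8: (m,n)=(4,8) → π∥ = 4+8·β ≈ 30.4222, π⊥ = 4+8·β' ≈ 1.5778 ∉ [0.1, 1.1) ⇒ out

2, 3, 7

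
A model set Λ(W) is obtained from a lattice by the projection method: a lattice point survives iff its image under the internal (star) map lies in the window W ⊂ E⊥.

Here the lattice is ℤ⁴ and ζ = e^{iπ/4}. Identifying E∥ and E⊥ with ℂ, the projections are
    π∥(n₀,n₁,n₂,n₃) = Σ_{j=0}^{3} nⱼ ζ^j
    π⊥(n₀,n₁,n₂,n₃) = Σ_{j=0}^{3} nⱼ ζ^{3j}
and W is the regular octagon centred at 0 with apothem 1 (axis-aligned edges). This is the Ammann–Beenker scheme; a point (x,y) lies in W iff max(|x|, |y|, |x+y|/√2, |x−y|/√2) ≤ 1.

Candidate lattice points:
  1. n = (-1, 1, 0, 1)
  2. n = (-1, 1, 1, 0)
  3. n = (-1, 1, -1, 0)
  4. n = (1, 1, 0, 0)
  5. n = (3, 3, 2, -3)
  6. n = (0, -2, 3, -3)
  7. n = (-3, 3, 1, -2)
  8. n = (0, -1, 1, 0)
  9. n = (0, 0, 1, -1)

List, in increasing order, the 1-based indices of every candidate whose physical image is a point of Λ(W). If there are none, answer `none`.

With ζ = e^{iπ/4} the internal vectors are ζ^0,ζ^3,ζ^6,ζ^9.
candidate 1: n = (-1, 1, 0, 1) → π⊥ ≈ (-1.0000, +1.4142); max(|x|,|y|,|x±y|/√2) = 1.7071 > 1 ⇒ ∉ W
candidate 2: n = (-1, 1, 1, 0) → π⊥ ≈ (-1.7071, -0.2929); max(|x|,|y|,|x±y|/√2) = 1.7071 > 1 ⇒ ∉ W
candidate 3: n = (-1, 1, -1, 0) → π⊥ ≈ (-1.7071, +1.7071); max(|x|,|y|,|x±y|/√2) = 2.4142 > 1 ⇒ ∉ W
candidate 4: n = (1, 1, 0, 0) → π⊥ ≈ (+0.2929, +0.7071); max(|x|,|y|,|x±y|/√2) = 0.7071 ≤ 1 ⇒ ∈ W
candidate 5: n = (3, 3, 2, -3) → π⊥ ≈ (-1.2426, -2.0000); max(|x|,|y|,|x±y|/√2) = 2.2929 > 1 ⇒ ∉ W
candidate 6: n = (0, -2, 3, -3) → π⊥ ≈ (-0.7071, -6.5355); max(|x|,|y|,|x±y|/√2) = 6.5355 > 1 ⇒ ∉ W
candidate 7: n = (-3, 3, 1, -2) → π⊥ ≈ (-6.5355, -0.2929); max(|x|,|y|,|x±y|/√2) = 6.5355 > 1 ⇒ ∉ W
candidate 8: n = (0, -1, 1, 0) → π⊥ ≈ (+0.7071, -1.7071); max(|x|,|y|,|x±y|/√2) = 1.7071 > 1 ⇒ ∉ W
candidate 9: n = (0, 0, 1, -1) → π⊥ ≈ (-0.7071, -1.7071); max(|x|,|y|,|x±y|/√2) = 1.7071 > 1 ⇒ ∉ W

4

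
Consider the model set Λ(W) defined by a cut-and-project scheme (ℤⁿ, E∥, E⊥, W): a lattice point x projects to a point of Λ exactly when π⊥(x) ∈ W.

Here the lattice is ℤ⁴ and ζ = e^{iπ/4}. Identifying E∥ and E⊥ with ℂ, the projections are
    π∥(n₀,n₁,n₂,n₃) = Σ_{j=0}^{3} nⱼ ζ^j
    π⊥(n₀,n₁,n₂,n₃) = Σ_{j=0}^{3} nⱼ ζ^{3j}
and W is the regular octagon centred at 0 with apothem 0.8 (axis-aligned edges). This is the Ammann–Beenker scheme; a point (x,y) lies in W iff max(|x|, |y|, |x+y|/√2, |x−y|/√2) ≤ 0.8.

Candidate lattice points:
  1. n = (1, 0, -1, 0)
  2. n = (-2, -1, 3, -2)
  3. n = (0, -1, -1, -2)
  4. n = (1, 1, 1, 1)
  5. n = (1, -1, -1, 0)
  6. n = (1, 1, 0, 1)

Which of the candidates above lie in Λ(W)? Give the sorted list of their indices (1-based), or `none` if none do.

Internal map: ζ^{3j} for j=0..3 gives (1,0), (−√2/2,√2/2), (0,−1), (√2/2,√2/2).
#1 (1, 0, -1, 0): internal (1.0000, 1.0000); octagon support 1.4142 vs apothem 0.8 → ∉ W
#2 (-2, -1, 3, -2): internal (-2.7071, -5.1213); octagon support 5.5355 vs apothem 0.8 → ∉ W
#3 (0, -1, -1, -2): internal (-0.7071, -1.1213); octagon support 1.2929 vs apothem 0.8 → ∉ W
#4 (1, 1, 1, 1): internal (1.0000, 0.4142); octagon support 1.0000 vs apothem 0.8 → ∉ W
#5 (1, -1, -1, 0): internal (1.7071, 0.2929); octagon support 1.7071 vs apothem 0.8 → ∉ W
#6 (1, 1, 0, 1): internal (1.0000, 1.4142); octagon support 1.7071 vs apothem 0.8 → ∉ W

none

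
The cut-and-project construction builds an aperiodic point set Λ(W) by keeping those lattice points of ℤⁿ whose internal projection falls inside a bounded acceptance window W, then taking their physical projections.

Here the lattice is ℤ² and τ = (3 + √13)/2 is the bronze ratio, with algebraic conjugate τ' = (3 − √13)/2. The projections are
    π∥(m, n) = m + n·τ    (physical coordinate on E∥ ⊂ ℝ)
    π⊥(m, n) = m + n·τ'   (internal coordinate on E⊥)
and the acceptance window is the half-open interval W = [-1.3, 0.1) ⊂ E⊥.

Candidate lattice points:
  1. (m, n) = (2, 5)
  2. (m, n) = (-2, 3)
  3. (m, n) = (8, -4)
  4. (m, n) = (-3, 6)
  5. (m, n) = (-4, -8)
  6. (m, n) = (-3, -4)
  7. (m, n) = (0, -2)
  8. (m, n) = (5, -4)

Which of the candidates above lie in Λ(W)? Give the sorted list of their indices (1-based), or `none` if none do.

none

Compute τ' = (3−√13)/2 = -0.302776, so π⊥(m,n) = m -0.302776·n.
[1] lift (2,5): star map gives 0.486122; window check -1.3 ≤ 0.486122 < 0.1 is false → out
[2] lift (-2,3): star map gives -2.908327; window check -1.3 ≤ -2.908327 < 0.1 is false → out
[3] lift (8,-4): star map gives 9.211103; window check -1.3 ≤ 9.211103 < 0.1 is false → out
[4] lift (-3,6): star map gives -4.816654; window check -1.3 ≤ -4.816654 < 0.1 is false → out
[5] lift (-4,-8): star map gives -1.577795; window check -1.3 ≤ -1.577795 < 0.1 is false → out
[6] lift (-3,-4): star map gives -1.788897; window check -1.3 ≤ -1.788897 < 0.1 is false → out
[7] lift (0,-2): star map gives 0.605551; window check -1.3 ≤ 0.605551 < 0.1 is false → out
[8] lift (5,-4): star map gives 6.211103; window check -1.3 ≤ 6.211103 < 0.1 is false → out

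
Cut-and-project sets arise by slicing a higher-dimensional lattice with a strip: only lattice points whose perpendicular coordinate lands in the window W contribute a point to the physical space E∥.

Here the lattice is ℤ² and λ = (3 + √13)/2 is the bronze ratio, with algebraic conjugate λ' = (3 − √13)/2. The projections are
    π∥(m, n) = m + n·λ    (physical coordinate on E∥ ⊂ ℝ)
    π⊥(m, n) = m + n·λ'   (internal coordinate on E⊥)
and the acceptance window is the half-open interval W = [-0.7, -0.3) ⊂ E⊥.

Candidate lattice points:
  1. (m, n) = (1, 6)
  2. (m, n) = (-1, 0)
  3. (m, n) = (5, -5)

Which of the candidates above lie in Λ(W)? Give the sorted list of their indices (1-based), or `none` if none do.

none

λ' = (3−√13)/2 ≈ -0.3028.
candidate 1: (m,n)=(1,6) → π∥ = 1+6·λ ≈ 20.8167, π⊥ = 1+6·λ' ≈ -0.8167 ∉ [-0.7, -0.3) ⇒ out
candidate 2: (m,n)=(-1,0) → π∥ = -1+0·λ ≈ -1.0000, π⊥ = -1+0·λ' ≈ -1.0000 ∉ [-0.7, -0.3) ⇒ out
candidate 3: (m,n)=(5,-5) → π∥ = 5-5·λ ≈ -11.5139, π⊥ = 5-5·λ' ≈ 6.5139 ∉ [-0.7, -0.3) ⇒ out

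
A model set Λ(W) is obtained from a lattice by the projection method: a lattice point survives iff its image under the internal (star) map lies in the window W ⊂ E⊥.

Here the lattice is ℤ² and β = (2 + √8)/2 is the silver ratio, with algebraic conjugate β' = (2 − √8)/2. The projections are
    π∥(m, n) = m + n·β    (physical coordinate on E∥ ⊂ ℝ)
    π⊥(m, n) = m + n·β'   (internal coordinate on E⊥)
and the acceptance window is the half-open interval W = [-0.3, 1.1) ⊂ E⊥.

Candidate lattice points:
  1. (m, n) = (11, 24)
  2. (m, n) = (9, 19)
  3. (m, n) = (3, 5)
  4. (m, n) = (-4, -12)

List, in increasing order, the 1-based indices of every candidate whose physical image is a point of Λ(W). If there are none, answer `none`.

1, 3, 4

Compute β' = (2−√8)/2 = -0.4142, so π⊥(m,n) = m -0.4142·n.
[1] lift (11,24): star map gives 1.0589; window check -0.3 ≤ 1.0589 < 1.1 is true → IN Λ
[2] lift (9,19): star map gives 1.1299; window check -0.3 ≤ 1.1299 < 1.1 is false → out
[3] lift (3,5): star map gives 0.9289; window check -0.3 ≤ 0.9289 < 1.1 is true → IN Λ
[4] lift (-4,-12): star map gives 0.9706; window check -0.3 ≤ 0.9706 < 1.1 is true → IN Λ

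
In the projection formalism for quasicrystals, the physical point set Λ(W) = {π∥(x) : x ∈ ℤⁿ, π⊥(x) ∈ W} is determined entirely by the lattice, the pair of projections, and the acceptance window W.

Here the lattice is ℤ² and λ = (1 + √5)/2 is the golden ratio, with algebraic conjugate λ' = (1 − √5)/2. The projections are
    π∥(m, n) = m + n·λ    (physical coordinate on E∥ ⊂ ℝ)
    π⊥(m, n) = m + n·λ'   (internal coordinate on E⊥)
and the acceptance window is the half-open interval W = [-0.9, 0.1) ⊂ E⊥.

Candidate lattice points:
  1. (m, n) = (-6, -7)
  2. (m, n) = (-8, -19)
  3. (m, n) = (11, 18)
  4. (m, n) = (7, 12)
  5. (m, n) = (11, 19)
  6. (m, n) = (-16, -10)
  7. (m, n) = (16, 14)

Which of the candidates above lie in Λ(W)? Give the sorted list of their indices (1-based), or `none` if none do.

3, 4, 5

Compute λ' = (1−√5)/2 = -0.6180, so π⊥(m,n) = m -0.6180·n.
[1] lift (-6,-7): star map gives -1.6738; window check -0.9 ≤ -1.6738 < 0.1 is false → out
[2] lift (-8,-19): star map gives 3.7426; window check -0.9 ≤ 3.7426 < 0.1 is false → out
[3] lift (11,18): star map gives -0.1246; window check -0.9 ≤ -0.1246 < 0.1 is true → IN Λ
[4] lift (7,12): star map gives -0.4164; window check -0.9 ≤ -0.4164 < 0.1 is true → IN Λ
[5] lift (11,19): star map gives -0.7426; window check -0.9 ≤ -0.7426 < 0.1 is true → IN Λ
[6] lift (-16,-10): star map gives -9.8197; window check -0.9 ≤ -9.8197 < 0.1 is false → out
[7] lift (16,14): star map gives 7.3475; window check -0.9 ≤ 7.3475 < 0.1 is false → out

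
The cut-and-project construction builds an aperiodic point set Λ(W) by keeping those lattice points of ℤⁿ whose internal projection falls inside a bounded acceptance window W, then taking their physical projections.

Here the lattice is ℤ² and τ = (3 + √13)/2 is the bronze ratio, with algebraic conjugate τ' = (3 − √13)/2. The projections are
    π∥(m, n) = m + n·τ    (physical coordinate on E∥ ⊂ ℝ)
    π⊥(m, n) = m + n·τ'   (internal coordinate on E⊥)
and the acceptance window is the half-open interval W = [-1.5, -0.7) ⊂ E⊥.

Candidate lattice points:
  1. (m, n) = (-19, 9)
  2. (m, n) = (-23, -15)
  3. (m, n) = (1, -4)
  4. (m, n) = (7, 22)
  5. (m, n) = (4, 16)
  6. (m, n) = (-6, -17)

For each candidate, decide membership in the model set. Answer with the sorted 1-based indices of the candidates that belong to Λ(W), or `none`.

5, 6

τ' = (3−√13)/2 ≈ -0.30278.
candidate 1: (m,n)=(-19,9) → π∥ = -19+9·τ ≈ 10.72498, π⊥ = -19+9·τ' ≈ -21.72498 ∉ [-1.5, -0.7) ⇒ out
candidate 2: (m,n)=(-23,-15) → π∥ = -23-15·τ ≈ -72.54163, π⊥ = -23-15·τ' ≈ -18.45837 ∉ [-1.5, -0.7) ⇒ out
candidate 3: (m,n)=(1,-4) → π∥ = 1-4·τ ≈ -12.21110, π⊥ = 1-4·τ' ≈ 2.21110 ∉ [-1.5, -0.7) ⇒ out
candidate 4: (m,n)=(7,22) → π∥ = 7+22·τ ≈ 79.66106, π⊥ = 7+22·τ' ≈ 0.33894 ∉ [-1.5, -0.7) ⇒ out
candidate 5: (m,n)=(4,16) → π∥ = 4+16·τ ≈ 56.84441, π⊥ = 4+16·τ' ≈ -0.84441 ∈ [-1.5, -0.7) ⇒ IN Λ
candidate 6: (m,n)=(-6,-17) → π∥ = -6-17·τ ≈ -62.14719, π⊥ = -6-17·τ' ≈ -0.85281 ∈ [-1.5, -0.7) ⇒ IN Λ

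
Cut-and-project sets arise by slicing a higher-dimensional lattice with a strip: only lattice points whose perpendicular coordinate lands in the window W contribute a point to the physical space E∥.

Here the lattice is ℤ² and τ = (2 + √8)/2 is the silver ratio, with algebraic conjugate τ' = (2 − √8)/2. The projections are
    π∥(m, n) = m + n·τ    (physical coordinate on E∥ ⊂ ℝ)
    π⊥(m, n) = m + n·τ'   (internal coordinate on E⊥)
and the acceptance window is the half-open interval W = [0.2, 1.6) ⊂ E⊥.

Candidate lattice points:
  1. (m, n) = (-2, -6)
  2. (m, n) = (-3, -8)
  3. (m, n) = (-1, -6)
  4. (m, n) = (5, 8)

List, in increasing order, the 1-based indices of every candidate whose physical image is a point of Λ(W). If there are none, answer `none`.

1, 2, 3

τ' = (2−√8)/2 ≈ -0.4142.
[1] lift (-2,-6): star map gives 0.4853; window check 0.2 ≤ 0.4853 < 1.6 is true → IN Λ
[2] lift (-3,-8): star map gives 0.3137; window check 0.2 ≤ 0.3137 < 1.6 is true → IN Λ
[3] lift (-1,-6): star map gives 1.4853; window check 0.2 ≤ 1.4853 < 1.6 is true → IN Λ
[4] lift (5,8): star map gives 1.6863; window check 0.2 ≤ 1.6863 < 1.6 is false → out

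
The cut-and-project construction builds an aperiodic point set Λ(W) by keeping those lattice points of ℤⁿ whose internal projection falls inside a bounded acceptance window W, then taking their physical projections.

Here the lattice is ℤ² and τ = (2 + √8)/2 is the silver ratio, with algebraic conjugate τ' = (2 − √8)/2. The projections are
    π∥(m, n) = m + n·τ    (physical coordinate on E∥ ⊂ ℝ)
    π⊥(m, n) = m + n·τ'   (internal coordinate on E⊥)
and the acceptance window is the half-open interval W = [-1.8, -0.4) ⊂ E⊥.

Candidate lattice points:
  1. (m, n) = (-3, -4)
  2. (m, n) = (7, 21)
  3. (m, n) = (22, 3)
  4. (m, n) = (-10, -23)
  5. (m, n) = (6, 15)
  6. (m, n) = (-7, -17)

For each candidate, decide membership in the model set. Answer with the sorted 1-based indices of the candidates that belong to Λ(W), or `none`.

τ' = (2−√8)/2 ≈ -0.4142.
candidate 1: (m,n)=(-3,-4) → π∥ = -3-4·τ ≈ -12.6569, π⊥ = -3-4·τ' ≈ -1.3431 ∈ [-1.8, -0.4) ⇒ IN Λ
candidate 2: (m,n)=(7,21) → π∥ = 7+21·τ ≈ 57.6985, π⊥ = 7+21·τ' ≈ -1.6985 ∈ [-1.8, -0.4) ⇒ IN Λ
candidate 3: (m,n)=(22,3) → π∥ = 22+3·τ ≈ 29.2426, π⊥ = 22+3·τ' ≈ 20.7574 ∉ [-1.8, -0.4) ⇒ out
candidate 4: (m,n)=(-10,-23) → π∥ = -10-23·τ ≈ -65.5269, π⊥ = -10-23·τ' ≈ -0.4731 ∈ [-1.8, -0.4) ⇒ IN Λ
candidate 5: (m,n)=(6,15) → π∥ = 6+15·τ ≈ 42.2132, π⊥ = 6+15·τ' ≈ -0.2132 ∉ [-1.8, -0.4) ⇒ out
candidate 6: (m,n)=(-7,-17) → π∥ = -7-17·τ ≈ -48.0416, π⊥ = -7-17·τ' ≈ 0.0416 ∉ [-1.8, -0.4) ⇒ out

1, 2, 4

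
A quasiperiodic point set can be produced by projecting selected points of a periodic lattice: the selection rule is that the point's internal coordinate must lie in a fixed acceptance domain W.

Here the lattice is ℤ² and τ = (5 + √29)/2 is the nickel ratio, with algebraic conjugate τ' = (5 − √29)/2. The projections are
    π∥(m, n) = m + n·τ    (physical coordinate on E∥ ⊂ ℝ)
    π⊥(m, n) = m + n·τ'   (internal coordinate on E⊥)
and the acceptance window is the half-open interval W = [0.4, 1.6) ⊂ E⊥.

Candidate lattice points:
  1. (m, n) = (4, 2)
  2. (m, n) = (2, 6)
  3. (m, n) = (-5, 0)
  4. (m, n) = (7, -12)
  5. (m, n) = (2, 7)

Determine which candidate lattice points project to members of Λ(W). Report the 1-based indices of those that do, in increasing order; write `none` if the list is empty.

Numerically τ ≈ 5.19258 and τ' = −1/τ ≈ -0.19258.
[1] lift (4,2): star map gives 3.61484; window check 0.4 ≤ 3.61484 < 1.6 is false → out
[2] lift (2,6): star map gives 0.84451; window check 0.4 ≤ 0.84451 < 1.6 is true → IN Λ
[3] lift (-5,0): star map gives -5.00000; window check 0.4 ≤ -5.00000 < 1.6 is false → out
[4] lift (7,-12): star map gives 9.31099; window check 0.4 ≤ 9.31099 < 1.6 is false → out
[5] lift (2,7): star map gives 0.65192; window check 0.4 ≤ 0.65192 < 1.6 is true → IN Λ

2, 5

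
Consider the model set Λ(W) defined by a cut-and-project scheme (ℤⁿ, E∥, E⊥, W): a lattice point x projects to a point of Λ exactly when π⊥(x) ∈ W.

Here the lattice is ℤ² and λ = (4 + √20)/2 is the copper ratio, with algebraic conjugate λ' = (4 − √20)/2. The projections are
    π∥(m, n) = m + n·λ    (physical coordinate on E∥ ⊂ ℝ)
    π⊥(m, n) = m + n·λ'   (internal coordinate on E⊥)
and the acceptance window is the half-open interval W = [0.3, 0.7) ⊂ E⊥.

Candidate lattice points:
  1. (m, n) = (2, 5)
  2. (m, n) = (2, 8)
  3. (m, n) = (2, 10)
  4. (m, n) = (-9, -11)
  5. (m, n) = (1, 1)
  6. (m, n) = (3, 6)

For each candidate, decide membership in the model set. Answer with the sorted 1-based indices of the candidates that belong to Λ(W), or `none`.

Numerically λ ≈ 4.236068 and λ' = −1/λ ≈ -0.236068.
candidate 1: (m,n)=(2,5) → π∥ = 2+5·λ ≈ 23.180340, π⊥ = 2+5·λ' ≈ 0.819660 ∉ [0.3, 0.7) ⇒ out
candidate 2: (m,n)=(2,8) → π∥ = 2+8·λ ≈ 35.888544, π⊥ = 2+8·λ' ≈ 0.111456 ∉ [0.3, 0.7) ⇒ out
candidate 3: (m,n)=(2,10) → π∥ = 2+10·λ ≈ 44.360680, π⊥ = 2+10·λ' ≈ -0.360680 ∉ [0.3, 0.7) ⇒ out
candidate 4: (m,n)=(-9,-11) → π∥ = -9-11·λ ≈ -55.596748, π⊥ = -9-11·λ' ≈ -6.403252 ∉ [0.3, 0.7) ⇒ out
candidate 5: (m,n)=(1,1) → π∥ = 1+1·λ ≈ 5.236068, π⊥ = 1+1·λ' ≈ 0.763932 ∉ [0.3, 0.7) ⇒ out
candidate 6: (m,n)=(3,6) → π∥ = 3+6·λ ≈ 28.416408, π⊥ = 3+6·λ' ≈ 1.583592 ∉ [0.3, 0.7) ⇒ out

none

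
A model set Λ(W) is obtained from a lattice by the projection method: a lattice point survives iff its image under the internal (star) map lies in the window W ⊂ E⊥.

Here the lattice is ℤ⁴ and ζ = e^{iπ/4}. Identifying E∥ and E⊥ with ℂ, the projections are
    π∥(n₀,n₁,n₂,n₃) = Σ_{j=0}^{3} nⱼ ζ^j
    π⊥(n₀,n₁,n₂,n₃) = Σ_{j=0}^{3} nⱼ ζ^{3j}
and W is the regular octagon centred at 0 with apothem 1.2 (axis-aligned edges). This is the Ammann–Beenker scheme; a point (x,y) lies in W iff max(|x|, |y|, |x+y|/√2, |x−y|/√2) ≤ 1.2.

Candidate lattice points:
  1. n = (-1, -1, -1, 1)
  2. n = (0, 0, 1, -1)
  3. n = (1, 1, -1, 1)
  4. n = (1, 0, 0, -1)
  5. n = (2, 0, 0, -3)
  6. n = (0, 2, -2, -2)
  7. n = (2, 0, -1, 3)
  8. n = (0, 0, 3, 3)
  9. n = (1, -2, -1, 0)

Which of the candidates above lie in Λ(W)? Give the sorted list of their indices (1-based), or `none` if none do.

1, 4

Internal map: ζ^{3j} for j=0..3 gives (1,0), (−√2/2,√2/2), (0,−1), (√2/2,√2/2).
candidate 1: n = (-1, -1, -1, 1) → π⊥ ≈ (+0.414214, +1.000000); max(|x|,|y|,|x±y|/√2) = 1.000000 ≤ 1.2 ⇒ ∈ W
candidate 2: n = (0, 0, 1, -1) → π⊥ ≈ (-0.707107, -1.707107); max(|x|,|y|,|x±y|/√2) = 1.707107 > 1.2 ⇒ ∉ W
candidate 3: n = (1, 1, -1, 1) → π⊥ ≈ (+1.000000, +2.414214); max(|x|,|y|,|x±y|/√2) = 2.414214 > 1.2 ⇒ ∉ W
candidate 4: n = (1, 0, 0, -1) → π⊥ ≈ (+0.292893, -0.707107); max(|x|,|y|,|x±y|/√2) = 0.707107 ≤ 1.2 ⇒ ∈ W
candidate 5: n = (2, 0, 0, -3) → π⊥ ≈ (-0.121320, -2.121320); max(|x|,|y|,|x±y|/√2) = 2.121320 > 1.2 ⇒ ∉ W
candidate 6: n = (0, 2, -2, -2) → π⊥ ≈ (-2.828427, +2.000000); max(|x|,|y|,|x±y|/√2) = 3.414214 > 1.2 ⇒ ∉ W
candidate 7: n = (2, 0, -1, 3) → π⊥ ≈ (+4.121320, +3.121320); max(|x|,|y|,|x±y|/√2) = 5.121320 > 1.2 ⇒ ∉ W
candidate 8: n = (0, 0, 3, 3) → π⊥ ≈ (+2.121320, -0.878680); max(|x|,|y|,|x±y|/√2) = 2.121320 > 1.2 ⇒ ∉ W
candidate 9: n = (1, -2, -1, 0) → π⊥ ≈ (+2.414214, -0.414214); max(|x|,|y|,|x±y|/√2) = 2.414214 > 1.2 ⇒ ∉ W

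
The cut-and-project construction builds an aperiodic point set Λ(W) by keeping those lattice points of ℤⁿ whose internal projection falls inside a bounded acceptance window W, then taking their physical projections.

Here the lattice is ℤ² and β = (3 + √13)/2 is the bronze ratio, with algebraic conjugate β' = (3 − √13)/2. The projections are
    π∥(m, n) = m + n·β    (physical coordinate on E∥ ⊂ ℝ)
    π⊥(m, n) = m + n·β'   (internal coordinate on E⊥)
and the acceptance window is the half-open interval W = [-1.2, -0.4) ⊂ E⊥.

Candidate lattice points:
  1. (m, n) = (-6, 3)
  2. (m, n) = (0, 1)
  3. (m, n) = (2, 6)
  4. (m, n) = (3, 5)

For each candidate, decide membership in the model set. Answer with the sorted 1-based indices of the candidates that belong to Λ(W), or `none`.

none

β' = (3−√13)/2 ≈ -0.30278.
[1] lift (-6,3): star map gives -6.90833; window check -1.2 ≤ -6.90833 < -0.4 is false → out
[2] lift (0,1): star map gives -0.30278; window check -1.2 ≤ -0.30278 < -0.4 is false → out
[3] lift (2,6): star map gives 0.18335; window check -1.2 ≤ 0.18335 < -0.4 is false → out
[4] lift (3,5): star map gives 1.48612; window check -1.2 ≤ 1.48612 < -0.4 is false → out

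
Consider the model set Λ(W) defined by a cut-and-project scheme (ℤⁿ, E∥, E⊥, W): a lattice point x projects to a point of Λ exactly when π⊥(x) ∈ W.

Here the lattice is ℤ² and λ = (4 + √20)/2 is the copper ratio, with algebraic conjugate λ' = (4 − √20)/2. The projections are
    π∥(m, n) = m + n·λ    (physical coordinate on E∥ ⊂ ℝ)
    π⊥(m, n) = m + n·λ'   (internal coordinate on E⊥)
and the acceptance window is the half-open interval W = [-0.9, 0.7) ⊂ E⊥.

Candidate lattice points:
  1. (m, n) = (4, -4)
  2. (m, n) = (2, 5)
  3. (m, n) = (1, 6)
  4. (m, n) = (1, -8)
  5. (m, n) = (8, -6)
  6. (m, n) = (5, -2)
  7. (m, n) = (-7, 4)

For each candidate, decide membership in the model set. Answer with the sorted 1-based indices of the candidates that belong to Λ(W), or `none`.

3

Compute λ' = (4−√20)/2 = -0.2361, so π⊥(m,n) = m -0.2361·n.
#1 (4,-4): internal coord 4 + (-4)·λ' = +4.9443; +4.9443 ∉ [-0.9, 0.7) → out
#2 (2,5): internal coord 2 + (5)·λ' = +0.8197; +0.8197 ∉ [-0.9, 0.7) → out
#3 (1,6): internal coord 1 + (6)·λ' = -0.4164; -0.4164 ∈ [-0.9, 0.7) → IN Λ
#4 (1,-8): internal coord 1 + (-8)·λ' = +2.8885; +2.8885 ∉ [-0.9, 0.7) → out
#5 (8,-6): internal coord 8 + (-6)·λ' = +9.4164; +9.4164 ∉ [-0.9, 0.7) → out
#6 (5,-2): internal coord 5 + (-2)·λ' = +5.4721; +5.4721 ∉ [-0.9, 0.7) → out
#7 (-7,4): internal coord -7 + (4)·λ' = -7.9443; -7.9443 ∉ [-0.9, 0.7) → out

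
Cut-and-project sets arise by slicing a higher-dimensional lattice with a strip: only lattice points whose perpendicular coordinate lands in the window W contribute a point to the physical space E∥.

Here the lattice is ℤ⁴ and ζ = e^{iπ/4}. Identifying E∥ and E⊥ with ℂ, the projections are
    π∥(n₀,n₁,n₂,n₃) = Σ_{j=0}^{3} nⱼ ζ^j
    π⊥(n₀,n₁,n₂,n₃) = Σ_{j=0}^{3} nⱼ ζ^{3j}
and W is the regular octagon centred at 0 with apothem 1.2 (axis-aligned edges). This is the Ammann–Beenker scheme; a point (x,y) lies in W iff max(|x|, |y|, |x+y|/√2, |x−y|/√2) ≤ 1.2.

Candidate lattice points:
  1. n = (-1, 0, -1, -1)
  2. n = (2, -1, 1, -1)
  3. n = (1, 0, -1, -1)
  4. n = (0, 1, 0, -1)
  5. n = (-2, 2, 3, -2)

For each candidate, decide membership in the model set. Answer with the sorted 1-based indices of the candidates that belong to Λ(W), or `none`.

With ζ = e^{iπ/4} the internal vectors are ζ^0,ζ^3,ζ^6,ζ^9.
#1 (-1, 0, -1, -1): internal (-1.7071, 0.2929); octagon support 1.7071 vs apothem 1.2 → ∉ W
#2 (2, -1, 1, -1): internal (2.0000, -2.4142); octagon support 3.1213 vs apothem 1.2 → ∉ W
#3 (1, 0, -1, -1): internal (0.2929, 0.2929); octagon support 0.4142 vs apothem 1.2 → ∈ W
#4 (0, 1, 0, -1): internal (-1.4142, 0.0000); octagon support 1.4142 vs apothem 1.2 → ∉ W
#5 (-2, 2, 3, -2): internal (-4.8284, -3.0000); octagon support 5.5355 vs apothem 1.2 → ∉ W

3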